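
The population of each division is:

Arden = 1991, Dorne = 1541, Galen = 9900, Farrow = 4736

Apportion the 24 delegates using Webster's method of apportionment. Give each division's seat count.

Arden 3; Dorne 2; Galen 13; Farrow 6

Standard divisor 18168/24 ≈ 757; standard quotas: Arden 2.630, Dorne 2.036, Galen 13.078, Farrow 6.256.
Rounding to the nearest integer gives Arden 3, Dorne 2, Galen 13, Farrow 6 — total 24, matching the house size, so no adjustment is needed.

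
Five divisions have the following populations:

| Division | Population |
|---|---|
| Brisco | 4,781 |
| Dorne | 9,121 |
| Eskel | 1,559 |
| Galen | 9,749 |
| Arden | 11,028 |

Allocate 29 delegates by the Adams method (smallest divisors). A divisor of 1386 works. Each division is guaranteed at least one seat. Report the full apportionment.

Brisco 4, Dorne 7, Eskel 2, Galen 8, Arden 8

With modified divisor 1386: modified quotas Brisco 3.449, Dorne 6.581, Eskel 1.125, Galen 7.034, Arden 7.957.
Rounding up: Brisco 4, Dorne 7, Eskel 2, Galen 8, Arden 8 (total 29).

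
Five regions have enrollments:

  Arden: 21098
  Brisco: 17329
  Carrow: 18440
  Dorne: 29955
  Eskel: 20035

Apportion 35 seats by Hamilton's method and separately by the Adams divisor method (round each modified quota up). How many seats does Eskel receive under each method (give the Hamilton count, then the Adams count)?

Hamilton: Arden 7, Brisco 6, Carrow 6, Dorne 10, Eskel 6.
Adams: Arden 7, Brisco 6, Carrow 6, Dorne 9, Eskel 7.
Eskel gets 6 under Hamilton and 7 under Adams.

6 and 7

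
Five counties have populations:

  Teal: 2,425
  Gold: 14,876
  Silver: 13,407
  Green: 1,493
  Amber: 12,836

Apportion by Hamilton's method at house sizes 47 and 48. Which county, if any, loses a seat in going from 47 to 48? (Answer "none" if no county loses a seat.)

Teal

At 47 seats: Teal 3, Gold 15, Silver 14, Green 2, Amber 13.
At 48 seats: Teal 2, Gold 16, Silver 14, Green 2, Amber 14.
Teal drops from 3 to 2.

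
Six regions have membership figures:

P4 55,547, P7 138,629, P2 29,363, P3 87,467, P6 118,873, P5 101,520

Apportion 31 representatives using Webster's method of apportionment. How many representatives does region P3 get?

Standard divisor 531399/31 ≈ 17141.903; standard quotas: P4 3.240, P7 8.087, P2 1.713, P3 5.103, P6 6.935, P5 5.922.
Rounding to the nearest integer gives P4 3, P7 8, P2 2, P3 5, P6 7, P5 6 — total 31, matching the house size, so no adjustment is needed.
P3 receives 5.

5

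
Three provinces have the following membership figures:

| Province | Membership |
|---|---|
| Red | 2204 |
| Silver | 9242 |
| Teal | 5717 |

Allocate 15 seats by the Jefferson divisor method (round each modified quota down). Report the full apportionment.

Standard divisor 17163/15 ≈ 1144.2; standard quotas: Red 1.926, Silver 8.077, Teal 4.997.
Rounding down gives 1, 8, 4 = 13 seats, so the divisor must be adjusted.
With modified divisor 1060: modified quotas Red 2.079, Silver 8.719, Teal 5.393.
Rounding down: Red 2, Silver 8, Teal 5 (total 15).

Red=2, Silver=8, Teal=5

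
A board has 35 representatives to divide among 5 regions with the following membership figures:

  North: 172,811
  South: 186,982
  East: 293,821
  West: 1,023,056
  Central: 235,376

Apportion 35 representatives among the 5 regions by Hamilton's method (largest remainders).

The standard divisor is 1912046/35 ≈ 54629.886.
Standard quotas: North 3.1633, South 3.4227, East 5.3784, West 18.7270, Central 4.3086.
Lower quotas: North 3, South 3, East 5, West 18, Central 4 (sum 33, leaving 2 seats).
Remainders in descending order: West 0.7270, South 0.4227, East 0.3784, Central 0.3086, North 0.1633.
Largest remainders: West, South receive the extra seats.

North 3, South 4, East 5, West 19, Central 4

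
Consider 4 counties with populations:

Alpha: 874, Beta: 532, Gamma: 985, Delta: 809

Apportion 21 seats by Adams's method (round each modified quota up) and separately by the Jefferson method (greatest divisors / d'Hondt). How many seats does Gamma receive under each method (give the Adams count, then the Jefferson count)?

Adams: Alpha 6, Beta 4, Gamma 6, Delta 5.
Jefferson: Alpha 6, Beta 3, Gamma 7, Delta 5.
Gamma gets 6 under Adams and 7 under Jefferson.

6 and 7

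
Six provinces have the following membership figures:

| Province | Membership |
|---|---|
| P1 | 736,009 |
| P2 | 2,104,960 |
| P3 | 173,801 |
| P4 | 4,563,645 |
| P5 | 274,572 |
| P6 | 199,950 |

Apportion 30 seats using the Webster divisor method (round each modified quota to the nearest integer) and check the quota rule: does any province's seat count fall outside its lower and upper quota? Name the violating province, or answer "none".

Standard quotas: P1 2.742, P2 7.842, P3 0.647, P4 17.001, P5 1.023, P6 0.745.
Webster allocation: P1 3, P2 8, P3 1, P4 16, P5 1, P6 1.
P4 has quota 17.001 (lower 17, upper 18) but receives 16 — outside the quota interval.

P4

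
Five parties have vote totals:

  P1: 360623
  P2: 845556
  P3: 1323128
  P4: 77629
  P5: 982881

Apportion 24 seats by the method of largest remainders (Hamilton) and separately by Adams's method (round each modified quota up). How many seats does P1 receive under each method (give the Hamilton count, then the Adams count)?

Hamilton: P1 2, P2 6, P3 9, P4 0, P5 7.
Adams: P1 3, P2 6, P3 8, P4 1, P5 6.
P1 gets 2 under Hamilton and 3 under Adams.

2 and 3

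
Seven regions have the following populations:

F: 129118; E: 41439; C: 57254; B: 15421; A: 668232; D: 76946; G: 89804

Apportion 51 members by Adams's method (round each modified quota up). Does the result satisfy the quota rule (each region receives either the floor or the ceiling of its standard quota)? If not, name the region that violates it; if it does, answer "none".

A

Standard quotas: F 6.107, E 1.960, C 2.708, B 0.729, A 31.608, D 3.640, G 4.248.
Adams allocation: F 6, E 2, C 3, B 1, A 30, D 4, G 5.
A has quota 31.608 (lower 31, upper 32) but receives 30 — outside the quota interval.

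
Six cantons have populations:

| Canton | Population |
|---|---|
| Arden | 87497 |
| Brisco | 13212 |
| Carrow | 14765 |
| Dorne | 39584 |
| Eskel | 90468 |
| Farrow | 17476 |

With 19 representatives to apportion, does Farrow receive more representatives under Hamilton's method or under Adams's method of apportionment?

Hamilton: Arden 6, Brisco 1, Carrow 1, Dorne 3, Eskel 7, Farrow 1.
Adams: Arden 6, Brisco 1, Carrow 1, Dorne 3, Eskel 6, Farrow 2.
Farrow gets 1 under Hamilton and 2 under Adams.

Adams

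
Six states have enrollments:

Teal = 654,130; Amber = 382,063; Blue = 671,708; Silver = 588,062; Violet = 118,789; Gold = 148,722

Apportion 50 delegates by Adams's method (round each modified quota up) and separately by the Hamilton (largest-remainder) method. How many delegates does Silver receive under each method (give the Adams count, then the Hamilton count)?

Adams: Teal 12, Amber 8, Blue 13, Silver 11, Violet 3, Gold 3.
Hamilton: Teal 13, Amber 7, Blue 13, Silver 12, Violet 2, Gold 3.
Silver gets 11 under Adams and 12 under Hamilton.

11 and 12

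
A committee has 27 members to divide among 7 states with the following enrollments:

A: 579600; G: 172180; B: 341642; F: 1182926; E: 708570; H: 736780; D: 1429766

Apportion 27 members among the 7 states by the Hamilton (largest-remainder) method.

A: 3, G: 1, B: 2, F: 6, E: 4, H: 4, D: 7

Total 5151464; standard divisor 5151464/27 ≈ 190794.963.
Standard quotas: A 3.0378, G 0.9024, B 1.7906, F 6.2000, E 3.7138, H 3.8616, D 7.4937.
Lower quotas: A 3, G 0, B 1, F 6, E 3, H 3, D 7 (sum 23, leaving 4 seats).
Remainders in descending order: G 0.9024, H 0.8616, B 0.7906, E 0.7138, D 0.4937, F 0.2000, A 0.0378.
Largest remainders: G, H, B, E receive the extra seats.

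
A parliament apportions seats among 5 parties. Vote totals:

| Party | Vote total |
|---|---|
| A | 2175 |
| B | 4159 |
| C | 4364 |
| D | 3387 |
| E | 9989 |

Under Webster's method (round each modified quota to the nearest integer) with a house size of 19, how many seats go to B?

Standard divisor 24074/19 ≈ 1267.053; standard quotas: A 1.717, B 3.282, C 3.444, D 2.673, E 7.884.
Rounding to the nearest integer gives A 2, B 3, C 3, D 3, E 8 — total 19, matching the house size, so no adjustment is needed.
B receives 3.

3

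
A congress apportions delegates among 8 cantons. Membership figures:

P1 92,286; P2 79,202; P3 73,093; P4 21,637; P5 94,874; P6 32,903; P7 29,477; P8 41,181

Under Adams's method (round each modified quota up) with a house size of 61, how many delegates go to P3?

9

Standard divisor 464653/61 ≈ 7617.262; standard quotas: P1 12.115, P2 10.398, P3 9.596, P4 2.841, P5 12.455, P6 4.320, P7 3.870, P8 5.406.
Rounding up gives 13, 11, 10, 3, 13, 5, 4, 6 = 65 seats, so the divisor must be adjusted.
With modified divisor 8170: modified quotas P1 11.296, P2 9.694, P3 8.947, P4 2.648, P5 11.612, P6 4.027, P7 3.608, P8 5.041.
Rounding up: P1 12, P2 10, P3 9, P4 3, P5 12, P6 5, P7 4, P8 6 (total 61).
P3 receives 9.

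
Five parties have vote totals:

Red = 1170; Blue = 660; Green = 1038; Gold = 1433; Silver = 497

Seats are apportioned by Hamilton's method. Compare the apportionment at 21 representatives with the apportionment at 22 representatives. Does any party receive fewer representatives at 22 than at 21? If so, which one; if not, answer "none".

none

At 21 seats: Red 5, Blue 3, Green 5, Gold 6, Silver 2.
At 22 seats: Red 5, Blue 3, Green 5, Gold 7, Silver 2.
No party's allocation decreased.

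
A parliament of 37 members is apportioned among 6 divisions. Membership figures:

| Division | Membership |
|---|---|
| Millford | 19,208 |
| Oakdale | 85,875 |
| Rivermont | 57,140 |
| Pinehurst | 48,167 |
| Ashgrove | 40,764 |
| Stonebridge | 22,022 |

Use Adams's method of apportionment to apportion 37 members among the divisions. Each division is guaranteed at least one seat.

Standard divisor 273176/37 ≈ 7383.135; standard quotas: Millford 2.602, Oakdale 11.631, Rivermont 7.739, Pinehurst 6.524, Ashgrove 5.521, Stonebridge 2.983.
Rounding up gives 3, 12, 8, 7, 6, 3 = 39 seats, so the divisor must be adjusted.
With modified divisor 8100: modified quotas Millford 2.371, Oakdale 10.602, Rivermont 7.054, Pinehurst 5.947, Ashgrove 5.033, Stonebridge 2.719.
Rounding up: Millford 3, Oakdale 11, Rivermont 8, Pinehurst 6, Ashgrove 6, Stonebridge 3 (total 37).

Millford=3; Oakdale=11; Rivermont=8; Pinehurst=6; Ashgrove=6; Stonebridge=3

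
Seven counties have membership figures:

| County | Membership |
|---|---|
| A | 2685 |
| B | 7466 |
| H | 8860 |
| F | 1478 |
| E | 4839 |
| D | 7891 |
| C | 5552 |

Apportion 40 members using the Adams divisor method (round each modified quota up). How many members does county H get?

9

Standard divisor 38771/40 ≈ 969.275; standard quotas: A 2.770, B 7.703, H 9.141, F 1.525, E 4.992, D 8.141, C 5.728.
Rounding up gives 3, 8, 10, 2, 5, 9, 6 = 43 seats, so the divisor must be adjusted.
With modified divisor 1100: modified quotas A 2.441, B 6.787, H 8.055, F 1.344, E 4.399, D 7.174, C 5.047.
Rounding up: A 3, B 7, H 9, F 2, E 5, D 8, C 6 (total 40).
H receives 9.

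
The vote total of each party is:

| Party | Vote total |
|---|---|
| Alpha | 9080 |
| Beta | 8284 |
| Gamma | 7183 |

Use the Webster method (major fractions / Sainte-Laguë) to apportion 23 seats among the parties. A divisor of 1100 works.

With modified divisor 1100: modified quotas Alpha 8.255, Beta 7.531, Gamma 6.530.
Rounding to the nearest integer: Alpha 8, Beta 8, Gamma 7 (total 23).

Alpha 8, Beta 8, Gamma 7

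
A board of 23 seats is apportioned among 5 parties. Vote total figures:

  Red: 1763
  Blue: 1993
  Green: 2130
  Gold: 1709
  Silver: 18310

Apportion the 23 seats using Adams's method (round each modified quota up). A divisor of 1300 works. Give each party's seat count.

With modified divisor 1300: modified quotas Red 1.356, Blue 1.533, Green 1.638, Gold 1.315, Silver 14.085.
Rounding up: Red 2, Blue 2, Green 2, Gold 2, Silver 15 (total 23).

Red 2; Blue 2; Green 2; Gold 2; Silver 15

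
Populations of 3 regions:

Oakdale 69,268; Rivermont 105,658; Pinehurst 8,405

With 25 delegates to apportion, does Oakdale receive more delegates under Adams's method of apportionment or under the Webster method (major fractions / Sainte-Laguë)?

Webster

Adams: Oakdale 9, Rivermont 14, Pinehurst 2.
Webster: Oakdale 10, Rivermont 14, Pinehurst 1.
Oakdale gets 9 under Adams and 10 under Webster.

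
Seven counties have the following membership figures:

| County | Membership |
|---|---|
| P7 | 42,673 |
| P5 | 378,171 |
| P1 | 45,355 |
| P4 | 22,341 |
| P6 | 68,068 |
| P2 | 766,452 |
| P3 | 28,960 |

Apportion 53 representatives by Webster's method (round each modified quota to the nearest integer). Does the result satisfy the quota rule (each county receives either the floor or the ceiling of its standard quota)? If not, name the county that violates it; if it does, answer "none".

Standard quotas: P7 1.673, P5 14.825, P1 1.778, P4 0.876, P6 2.668, P2 30.045, P3 1.135.
Webster allocation: P7 2, P5 15, P1 2, P4 1, P6 3, P2 29, P3 1.
P2 has quota 30.045 (lower 30, upper 31) but receives 29 — outside the quota interval.

P2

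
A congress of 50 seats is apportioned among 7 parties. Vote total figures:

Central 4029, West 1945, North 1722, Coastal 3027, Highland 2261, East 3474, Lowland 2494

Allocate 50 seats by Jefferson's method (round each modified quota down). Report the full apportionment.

Standard divisor 18952/50 ≈ 379.04; standard quotas: Central 10.629, West 5.131, North 4.543, Coastal 7.986, Highland 5.965, East 9.165, Lowland 6.580.
Rounding down gives 10, 5, 4, 7, 5, 9, 6 = 46 seats, so the divisor must be adjusted.
With modified divisor 350: modified quotas Central 11.511, West 5.557, North 4.920, Coastal 8.649, Highland 6.460, East 9.926, Lowland 7.126.
Rounding down: Central 11, West 5, North 4, Coastal 8, Highland 6, East 9, Lowland 7 (total 50).

Central=11, West=5, North=4, Coastal=8, Highland=6, East=9, Lowland=7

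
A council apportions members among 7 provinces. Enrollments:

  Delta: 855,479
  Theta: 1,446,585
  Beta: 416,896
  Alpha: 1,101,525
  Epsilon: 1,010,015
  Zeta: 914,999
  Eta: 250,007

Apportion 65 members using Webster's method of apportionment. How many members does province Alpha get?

12

Standard divisor 5995506/65 ≈ 92238.554; standard quotas: Delta 9.275, Theta 15.683, Beta 4.520, Alpha 11.942, Epsilon 10.950, Zeta 9.920, Eta 2.710.
Rounding to the nearest integer gives 9, 16, 5, 12, 11, 10, 3 = 66 seats, so the divisor must be adjusted.
With modified divisor 93122.7: modified quotas Delta 9.187, Theta 15.534, Beta 4.477, Alpha 11.829, Epsilon 10.846, Zeta 9.826, Eta 2.685.
Rounding to the nearest integer: Delta 9, Theta 16, Beta 4, Alpha 12, Epsilon 11, Zeta 10, Eta 3 (total 65).
Alpha receives 12.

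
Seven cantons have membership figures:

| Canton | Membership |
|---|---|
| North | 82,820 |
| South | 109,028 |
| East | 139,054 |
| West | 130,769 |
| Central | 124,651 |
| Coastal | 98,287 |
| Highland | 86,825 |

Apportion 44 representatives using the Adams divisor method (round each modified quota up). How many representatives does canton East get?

Standard divisor 771434/44 ≈ 17532.591; standard quotas: North 4.724, South 6.219, East 7.931, West 7.459, Central 7.110, Coastal 5.606, Highland 4.952.
Rounding up gives 5, 7, 8, 8, 8, 6, 5 = 47 seats, so the divisor must be adjusted.
With modified divisor 19200: modified quotas North 4.314, South 5.679, East 7.242, West 6.811, Central 6.492, Coastal 5.119, Highland 4.522.
Rounding up: North 5, South 6, East 8, West 7, Central 7, Coastal 6, Highland 5 (total 44).
East receives 8.

8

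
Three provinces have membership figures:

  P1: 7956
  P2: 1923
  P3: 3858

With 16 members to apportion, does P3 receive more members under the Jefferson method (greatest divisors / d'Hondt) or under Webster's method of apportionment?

Webster

Jefferson: P1 10, P2 2, P3 4.
Webster: P1 9, P2 2, P3 5.
P3 gets 4 under Jefferson and 5 under Webster.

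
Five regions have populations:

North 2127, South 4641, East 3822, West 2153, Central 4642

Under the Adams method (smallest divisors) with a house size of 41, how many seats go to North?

5

Standard divisor 17385/41 ≈ 424.024; standard quotas: North 5.016, South 10.945, East 9.014, West 5.078, Central 10.947.
Rounding up gives 6, 11, 10, 6, 11 = 44 seats, so the divisor must be adjusted.
With modified divisor 450: modified quotas North 4.727, South 10.313, East 8.493, West 4.784, Central 10.316.
Rounding up: North 5, South 11, East 9, West 5, Central 11 (total 41).
North receives 5.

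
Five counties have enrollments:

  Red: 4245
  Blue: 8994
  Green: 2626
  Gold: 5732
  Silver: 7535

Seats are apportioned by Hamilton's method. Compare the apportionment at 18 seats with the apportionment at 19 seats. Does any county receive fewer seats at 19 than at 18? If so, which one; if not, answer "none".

At 18 seats: Red 3, Blue 5, Green 2, Gold 3, Silver 5.
At 19 seats: Red 3, Blue 6, Green 1, Gold 4, Silver 5.
Green drops from 2 to 1.

Green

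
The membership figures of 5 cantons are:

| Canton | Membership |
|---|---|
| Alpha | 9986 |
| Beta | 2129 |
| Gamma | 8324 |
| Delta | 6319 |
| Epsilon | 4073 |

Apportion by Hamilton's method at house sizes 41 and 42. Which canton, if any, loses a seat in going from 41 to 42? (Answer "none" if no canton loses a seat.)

At 41 seats: Alpha 13, Beta 3, Gamma 11, Delta 8, Epsilon 6.
At 42 seats: Alpha 14, Beta 3, Gamma 11, Delta 9, Epsilon 5.
Epsilon drops from 6 to 5.

Epsilon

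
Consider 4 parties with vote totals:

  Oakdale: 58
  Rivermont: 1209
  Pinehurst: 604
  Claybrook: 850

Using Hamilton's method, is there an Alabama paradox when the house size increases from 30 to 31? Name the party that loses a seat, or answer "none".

At 30 seats: Oakdale 1, Rivermont 13, Pinehurst 7, Claybrook 9.
At 31 seats: Oakdale 0, Rivermont 14, Pinehurst 7, Claybrook 10.
Oakdale drops from 1 to 0.

Oakdale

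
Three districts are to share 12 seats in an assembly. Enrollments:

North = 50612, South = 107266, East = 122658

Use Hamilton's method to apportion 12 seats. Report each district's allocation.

North 2, South 5, East 5

Total 280536; standard divisor 280536/12 = 23378.
Standard quotas: North 2.1649, South 4.5883, East 5.2467.
Lower quotas: North 2, South 4, East 5 (sum 11, leaving 1 seat).
Remainders in descending order: South 0.5883, East 0.2467, North 0.1649.
Largest remainder: South receives the extra seat.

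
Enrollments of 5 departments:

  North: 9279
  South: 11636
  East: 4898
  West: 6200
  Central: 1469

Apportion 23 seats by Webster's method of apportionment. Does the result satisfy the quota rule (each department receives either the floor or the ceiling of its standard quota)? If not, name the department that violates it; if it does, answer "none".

Standard quotas: North 6.374, South 7.993, East 3.365, West 4.259, Central 1.009.
Webster allocation: North 7, South 8, East 3, West 4, Central 1.
Every allocation lies between the lower and upper quota.

none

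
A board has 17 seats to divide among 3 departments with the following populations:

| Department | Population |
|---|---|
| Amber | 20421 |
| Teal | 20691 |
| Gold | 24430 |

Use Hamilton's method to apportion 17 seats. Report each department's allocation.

The standard divisor is 65542/17 ≈ 3855.412.
Standard quotas: Amber 5.2967, Teal 5.3667, Gold 6.3365.
Lower quotas: Amber 5, Teal 5, Gold 6 (sum 16, leaving 1 seat).
Remainders in descending order: Teal 0.3667, Gold 0.3365, Amber 0.2967.
Largest remainder: Teal receives the extra seat.

Amber: 5, Teal: 6, Gold: 6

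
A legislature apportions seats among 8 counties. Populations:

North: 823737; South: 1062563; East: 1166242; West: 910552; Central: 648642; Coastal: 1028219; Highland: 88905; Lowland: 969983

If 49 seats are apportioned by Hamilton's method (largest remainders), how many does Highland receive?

1

Standard divisor: 6698843 ÷ 49 ≈ 136711.082.
Standard quotas: North 6.0254, South 7.7723, East 8.5307, West 6.6604, Central 4.7446, Coastal 7.5211, Highland 0.6503, Lowland 7.0951.
Lower quotas: North 6, South 7, East 8, West 6, Central 4, Coastal 7, Highland 0, Lowland 7 (sum 45, leaving 4 seats).
Remainders in descending order: South 0.7723, Central 0.7446, West 0.6604, Highland 0.6503, East 0.5307, Coastal 0.5211, Lowland 0.0951, North 0.0254.
Largest remainders: South, Central, West, Highland receive the extra seats.
Highland receives 1.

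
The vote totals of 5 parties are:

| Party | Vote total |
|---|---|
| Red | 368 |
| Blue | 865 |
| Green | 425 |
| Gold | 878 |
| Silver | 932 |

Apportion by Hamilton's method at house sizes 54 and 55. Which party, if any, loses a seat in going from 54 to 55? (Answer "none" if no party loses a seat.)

none

At 54 seats: Red 6, Blue 13, Green 7, Gold 14, Silver 14.
At 55 seats: Red 6, Blue 13, Green 7, Gold 14, Silver 15.
No party's allocation decreased.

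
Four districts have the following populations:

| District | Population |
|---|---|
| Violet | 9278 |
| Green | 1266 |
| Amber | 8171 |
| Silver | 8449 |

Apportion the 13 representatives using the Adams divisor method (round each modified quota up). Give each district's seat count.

Violet 4, Green 1, Amber 4, Silver 4

Standard divisor 27164/13 ≈ 2089.538; standard quotas: Violet 4.440, Green 0.606, Amber 3.910, Silver 4.043.
Rounding up gives 5, 1, 4, 5 = 15 seats, so the divisor must be adjusted.
With modified divisor 2500: modified quotas Violet 3.711, Green 0.506, Amber 3.268, Silver 3.380.
Rounding up: Violet 4, Green 1, Amber 4, Silver 4 (total 13).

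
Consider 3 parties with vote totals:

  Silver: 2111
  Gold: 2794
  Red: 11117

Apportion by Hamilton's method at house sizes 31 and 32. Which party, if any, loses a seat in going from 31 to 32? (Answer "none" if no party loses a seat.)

none

At 31 seats: Silver 4, Gold 5, Red 22.
At 32 seats: Silver 4, Gold 6, Red 22.
No party's allocation decreased.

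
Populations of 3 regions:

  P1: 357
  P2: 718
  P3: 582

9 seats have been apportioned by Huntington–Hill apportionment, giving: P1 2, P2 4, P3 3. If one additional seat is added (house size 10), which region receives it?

Priority for the next seat is population ÷ (√(s·(s+1))).
Priorities: P1 145.745, P2 160.550, P3 168.009.
Highest priority: P3.

P3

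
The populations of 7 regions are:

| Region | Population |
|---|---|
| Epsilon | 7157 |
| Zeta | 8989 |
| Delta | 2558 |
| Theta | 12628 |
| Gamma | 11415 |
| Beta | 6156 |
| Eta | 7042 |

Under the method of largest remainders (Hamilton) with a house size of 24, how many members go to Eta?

3

Standard divisor: 55945 ÷ 24 ≈ 2331.042.
Standard quotas: Epsilon 3.0703, Zeta 3.8562, Delta 1.0974, Theta 5.4173, Gamma 4.8970, Beta 2.6409, Eta 3.0210.
Lower quotas: Epsilon 3, Zeta 3, Delta 1, Theta 5, Gamma 4, Beta 2, Eta 3 (sum 21, leaving 3 seats).
Remainders in descending order: Gamma 0.8970, Zeta 0.8562, Beta 0.6409, Theta 0.4173, Delta 0.0974, Epsilon 0.0703, Eta 0.0210.
The surplus seats go to Gamma, Zeta, Beta.
Eta receives 3.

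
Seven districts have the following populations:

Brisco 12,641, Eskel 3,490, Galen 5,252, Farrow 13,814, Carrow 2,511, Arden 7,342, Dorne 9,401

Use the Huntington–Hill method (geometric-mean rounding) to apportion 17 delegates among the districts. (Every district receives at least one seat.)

With divisor 3369: modified quotas Brisco 3.752, Eskel 1.036, Galen 1.559, Farrow 4.100, Carrow 0.745, Arden 2.179, Dorne 2.790.
Geometric-mean thresholds: Brisco √(3·4)=3.464, Eskel √(1·2)=1.414, Galen √(1·2)=1.414, Farrow √(4·5)=4.472, Carrow (min 1), Arden √(2·3)=2.449, Dorne √(2·3)=2.449.
Each quota rounded against its threshold gives Brisco 4, Eskel 1, Galen 2, Farrow 4, Carrow 1, Arden 2, Dorne 3 (total 17).

Brisco 4; Eskel 1; Galen 2; Farrow 4; Carrow 1; Arden 2; Dorne 3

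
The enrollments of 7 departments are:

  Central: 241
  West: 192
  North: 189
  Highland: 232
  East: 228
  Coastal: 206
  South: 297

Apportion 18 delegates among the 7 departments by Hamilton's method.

Standard divisor: 1585 ÷ 18 ≈ 88.056.
Standard quotas: Central 2.737, West 2.180, North 2.146, Highland 2.635, East 2.589, Coastal 2.339, South 3.373.
Lower quotas: Central 2, West 2, North 2, Highland 2, East 2, Coastal 2, South 3 (sum 15, leaving 3 seats).
Remainders in descending order: Central 0.737, Highland 0.635, East 0.589, South 0.373, Coastal 0.339, West 0.180, North 0.146.
The surplus seats go to Central, Highland, East.

Central: 3, West: 2, North: 2, Highland: 3, East: 3, Coastal: 2, South: 3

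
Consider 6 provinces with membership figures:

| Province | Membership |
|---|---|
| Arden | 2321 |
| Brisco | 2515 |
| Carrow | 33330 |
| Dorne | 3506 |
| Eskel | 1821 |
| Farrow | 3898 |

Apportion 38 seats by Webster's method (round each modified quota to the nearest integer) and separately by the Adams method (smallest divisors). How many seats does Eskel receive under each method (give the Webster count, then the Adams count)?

Webster: Arden 2, Brisco 2, Carrow 27, Dorne 3, Eskel 1, Farrow 3.
Adams: Arden 2, Brisco 2, Carrow 26, Dorne 3, Eskel 2, Farrow 3.
Eskel gets 1 under Webster and 2 under Adams.

1 and 2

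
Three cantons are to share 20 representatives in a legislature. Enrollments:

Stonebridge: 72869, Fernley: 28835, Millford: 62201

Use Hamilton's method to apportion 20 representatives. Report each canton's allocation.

Stonebridge 9; Fernley 3; Millford 8

The standard divisor is 163905/20 ≈ 8195.25.
Standard quotas: Stonebridge 8.8916, Fernley 3.5185, Millford 7.5899.
Lower quotas: Stonebridge 8, Fernley 3, Millford 7 (sum 18, leaving 2 seats).
Remainders in descending order: Stonebridge 0.8916, Millford 0.5899, Fernley 0.5185.
The surplus seats go to Stonebridge, Millford.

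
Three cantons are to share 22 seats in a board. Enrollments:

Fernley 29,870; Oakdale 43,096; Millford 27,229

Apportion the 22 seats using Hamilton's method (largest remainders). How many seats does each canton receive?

Standard divisor: 100195 ÷ 22 ≈ 4554.318.
Standard quotas: Fernley 6.5586, Oakdale 9.4627, Millford 5.9787.
Lower quotas: Fernley 6, Oakdale 9, Millford 5 (sum 20, leaving 2 seats).
Remainders in descending order: Millford 0.9787, Fernley 0.5586, Oakdale 0.4627.
Largest remainders: Millford, Fernley receive the extra seats.

Fernley 7, Oakdale 9, Millford 6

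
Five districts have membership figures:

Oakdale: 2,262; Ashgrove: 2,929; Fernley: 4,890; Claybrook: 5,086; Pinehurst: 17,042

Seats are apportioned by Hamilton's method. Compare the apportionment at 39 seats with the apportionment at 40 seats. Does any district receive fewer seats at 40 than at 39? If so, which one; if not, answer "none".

At 39 seats: Oakdale 3, Ashgrove 3, Fernley 6, Claybrook 6, Pinehurst 21.
At 40 seats: Oakdale 3, Ashgrove 4, Fernley 6, Claybrook 6, Pinehurst 21.
No district's allocation decreased.

none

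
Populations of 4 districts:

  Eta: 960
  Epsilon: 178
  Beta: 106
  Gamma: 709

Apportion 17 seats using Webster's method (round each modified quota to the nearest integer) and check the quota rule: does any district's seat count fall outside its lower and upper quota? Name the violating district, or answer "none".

none

Standard quotas: Eta 8.356, Epsilon 1.549, Beta 0.923, Gamma 6.172.
Webster allocation: Eta 8, Epsilon 2, Beta 1, Gamma 6.
Every allocation lies between the lower and upper quota.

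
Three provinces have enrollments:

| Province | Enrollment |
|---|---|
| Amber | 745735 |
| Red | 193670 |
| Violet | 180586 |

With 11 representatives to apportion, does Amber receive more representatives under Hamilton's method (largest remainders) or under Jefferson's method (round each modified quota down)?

Hamilton: Amber 7, Red 2, Violet 2.
Jefferson: Amber 8, Red 2, Violet 1.
Amber gets 7 under Hamilton and 8 under Jefferson.

Jefferson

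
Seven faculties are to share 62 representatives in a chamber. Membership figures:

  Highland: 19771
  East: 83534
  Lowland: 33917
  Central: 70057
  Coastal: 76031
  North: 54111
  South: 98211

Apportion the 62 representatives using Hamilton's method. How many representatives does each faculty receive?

Total 435632; standard divisor 435632/62 ≈ 7026.323.
Standard quotas: Highland 2.8138, East 11.8887, Lowland 4.8271, Central 9.9706, Coastal 10.8209, North 7.7012, South 13.9776.
Lower quotas: Highland 2, East 11, Lowland 4, Central 9, Coastal 10, North 7, South 13 (sum 56, leaving 6 seats).
Remainders in descending order: South 0.9776, Central 0.9706, East 0.8887, Lowland 0.8271, Coastal 0.8209, Highland 0.8138, North 0.7012.
Largest remainders: South, Central, East, Lowland, Coastal, Highland receive the extra seats.

Highland 3, East 12, Lowland 5, Central 10, Coastal 11, North 7, South 14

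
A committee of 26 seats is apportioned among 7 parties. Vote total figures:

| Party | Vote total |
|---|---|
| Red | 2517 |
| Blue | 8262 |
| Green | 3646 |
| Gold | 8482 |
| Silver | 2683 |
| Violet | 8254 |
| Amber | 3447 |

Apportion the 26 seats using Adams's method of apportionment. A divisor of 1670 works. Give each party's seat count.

With modified divisor 1670: modified quotas Red 1.507, Blue 4.947, Green 2.183, Gold 5.079, Silver 1.607, Violet 4.943, Amber 2.064.
Rounding up: Red 2, Blue 5, Green 3, Gold 6, Silver 2, Violet 5, Amber 3 (total 26).

Red 2; Blue 5; Green 3; Gold 6; Silver 2; Violet 5; Amber 3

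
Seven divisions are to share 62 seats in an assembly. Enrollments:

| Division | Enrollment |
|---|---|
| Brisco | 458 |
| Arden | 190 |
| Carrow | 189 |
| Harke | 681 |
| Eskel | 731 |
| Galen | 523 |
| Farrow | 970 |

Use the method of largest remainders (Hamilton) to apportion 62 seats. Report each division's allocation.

Brisco 8, Arden 3, Carrow 3, Harke 11, Eskel 12, Galen 9, Farrow 16

Total 3742; standard divisor 3742/62 ≈ 60.355.
Standard quotas: Brisco 7.588, Arden 3.148, Carrow 3.131, Harke 11.283, Eskel 12.112, Galen 8.665, Farrow 16.072.
Lower quotas: Brisco 7, Arden 3, Carrow 3, Harke 11, Eskel 12, Galen 8, Farrow 16 (sum 60, leaving 2 seats).
Remainders in descending order: Galen 0.665, Brisco 0.588, Harke 0.283, Arden 0.148, Carrow 0.131, Eskel 0.112, Farrow 0.072.
The surplus seats go to Galen, Brisco.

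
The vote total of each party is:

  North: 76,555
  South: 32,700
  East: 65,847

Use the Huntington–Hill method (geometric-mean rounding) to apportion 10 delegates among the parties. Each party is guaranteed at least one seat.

North: 4, South: 2, East: 4

With divisor 18063: modified quotas North 4.238, South 1.810, East 3.645.
Geometric-mean thresholds: North √(4·5)=4.472, South √(1·2)=1.414, East √(3·4)=3.464.
Each quota rounded against its threshold gives North 4, South 2, East 4 (total 10).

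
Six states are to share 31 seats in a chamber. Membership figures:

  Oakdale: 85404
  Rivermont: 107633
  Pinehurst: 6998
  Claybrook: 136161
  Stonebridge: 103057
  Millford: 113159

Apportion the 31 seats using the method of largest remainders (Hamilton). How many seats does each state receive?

Standard divisor: 552412 ÷ 31 ≈ 17819.742.
Standard quotas: Oakdale 4.7927, Rivermont 6.0401, Pinehurst 0.3927, Claybrook 7.6410, Stonebridge 5.7833, Millford 6.3502.
Lower quotas: Oakdale 4, Rivermont 6, Pinehurst 0, Claybrook 7, Stonebridge 5, Millford 6 (sum 28, leaving 3 seats).
Remainders in descending order: Oakdale 0.7927, Stonebridge 0.7833, Claybrook 0.6410, Pinehurst 0.3927, Millford 0.3502, Rivermont 0.0401.
Largest remainders: Oakdale, Stonebridge, Claybrook receive the extra seats.

Oakdale=5, Rivermont=6, Pinehurst=0, Claybrook=8, Stonebridge=6, Millford=6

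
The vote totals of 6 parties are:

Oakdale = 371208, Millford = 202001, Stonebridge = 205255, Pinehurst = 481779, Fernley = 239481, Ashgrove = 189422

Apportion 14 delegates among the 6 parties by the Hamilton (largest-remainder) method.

The standard divisor is 1689146/14 ≈ 120653.286.
Standard quotas: Oakdale 3.0767, Millford 1.6742, Stonebridge 1.7012, Pinehurst 3.9931, Fernley 1.9849, Ashgrove 1.5700.
Lower quotas: Oakdale 3, Millford 1, Stonebridge 1, Pinehurst 3, Fernley 1, Ashgrove 1 (sum 10, leaving 4 seats).
Remainders in descending order: Pinehurst 0.9931, Fernley 0.9849, Stonebridge 0.7012, Millford 0.6742, Ashgrove 0.5700, Oakdale 0.0767.
The surplus seats go to Pinehurst, Fernley, Stonebridge, Millford.

Oakdale: 3; Millford: 2; Stonebridge: 2; Pinehurst: 4; Fernley: 2; Ashgrove: 1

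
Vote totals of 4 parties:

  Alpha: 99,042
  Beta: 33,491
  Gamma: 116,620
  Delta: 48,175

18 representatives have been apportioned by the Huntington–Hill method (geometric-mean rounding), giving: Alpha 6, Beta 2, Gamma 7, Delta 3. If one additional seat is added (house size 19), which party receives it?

Gamma

Priority for the next seat is population ÷ (√(s·(s+1))).
Priorities: Alpha 15282.512, Beta 13672.643, Gamma 15584.003, Delta 13906.925.
Highest priority: Gamma.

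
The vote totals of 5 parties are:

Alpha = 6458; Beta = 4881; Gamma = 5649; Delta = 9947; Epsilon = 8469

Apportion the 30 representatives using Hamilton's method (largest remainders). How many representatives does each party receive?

Standard divisor: 35404 ÷ 30 ≈ 1180.133.
Standard quotas: Alpha 5.4723, Beta 4.1360, Gamma 4.7867, Delta 8.4287, Epsilon 7.1763.
Lower quotas: Alpha 5, Beta 4, Gamma 4, Delta 8, Epsilon 7 (sum 28, leaving 2 seats).
Remainders in descending order: Gamma 0.7867, Alpha 0.4723, Delta 0.4287, Epsilon 0.1763, Beta 0.1360.
The surplus seats go to Gamma, Alpha.

Alpha 6, Beta 4, Gamma 5, Delta 8, Epsilon 7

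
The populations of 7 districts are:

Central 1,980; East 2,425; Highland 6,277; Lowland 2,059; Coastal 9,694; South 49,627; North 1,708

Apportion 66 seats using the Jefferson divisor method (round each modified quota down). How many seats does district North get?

Standard divisor 73770/66 ≈ 1117.727; standard quotas: Central 1.771, East 2.170, Highland 5.616, Lowland 1.842, Coastal 8.673, South 44.400, North 1.528.
Rounding down gives 1, 2, 5, 1, 8, 44, 1 = 62 seats, so the divisor must be adjusted.
With modified divisor 1050: modified quotas Central 1.886, East 2.310, Highland 5.978, Lowland 1.961, Coastal 9.232, South 47.264, North 1.627.
Rounding down: Central 1, East 2, Highland 5, Lowland 1, Coastal 9, South 47, North 1 (total 66).
North receives 1.

1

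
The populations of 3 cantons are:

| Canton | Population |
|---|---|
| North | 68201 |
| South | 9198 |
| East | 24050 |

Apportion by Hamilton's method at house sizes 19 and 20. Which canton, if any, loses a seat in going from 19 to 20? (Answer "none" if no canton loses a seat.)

At 19 seats: North 13, South 2, East 4.
At 20 seats: North 13, South 2, East 5.
No canton's allocation decreased.

none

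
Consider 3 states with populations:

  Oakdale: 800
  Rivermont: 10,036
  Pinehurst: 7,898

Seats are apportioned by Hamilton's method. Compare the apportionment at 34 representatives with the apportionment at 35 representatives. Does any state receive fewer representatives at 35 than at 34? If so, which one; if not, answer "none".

At 34 seats: Oakdale 2, Rivermont 18, Pinehurst 14.
At 35 seats: Oakdale 1, Rivermont 19, Pinehurst 15.
Oakdale drops from 2 to 1.

Oakdale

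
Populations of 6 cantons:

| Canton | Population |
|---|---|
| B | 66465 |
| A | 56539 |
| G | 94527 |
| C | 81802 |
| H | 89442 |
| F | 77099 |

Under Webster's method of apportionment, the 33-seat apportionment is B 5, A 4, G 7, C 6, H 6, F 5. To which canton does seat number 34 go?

F

Priority for the next seat is population ÷ (current seats + 0.5).
Priorities: B 12084.545, A 12564.222, G 12603.600, C 12584.923, H 13760.308, F 14018.000.
Highest priority: F.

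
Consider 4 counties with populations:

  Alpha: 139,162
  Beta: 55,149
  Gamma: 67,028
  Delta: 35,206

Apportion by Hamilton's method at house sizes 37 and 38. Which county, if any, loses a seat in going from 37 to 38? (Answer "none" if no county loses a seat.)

At 37 seats: Alpha 17, Beta 7, Gamma 8, Delta 5.
At 38 seats: Alpha 18, Beta 7, Gamma 9, Delta 4.
Delta drops from 5 to 4.

Delta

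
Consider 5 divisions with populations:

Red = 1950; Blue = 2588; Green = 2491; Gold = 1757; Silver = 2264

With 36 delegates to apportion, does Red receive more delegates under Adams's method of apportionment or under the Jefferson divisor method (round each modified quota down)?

Adams

Adams: Red 7, Blue 8, Green 8, Gold 6, Silver 7.
Jefferson: Red 6, Blue 9, Green 8, Gold 6, Silver 7.
Red gets 7 under Adams and 6 under Jefferson.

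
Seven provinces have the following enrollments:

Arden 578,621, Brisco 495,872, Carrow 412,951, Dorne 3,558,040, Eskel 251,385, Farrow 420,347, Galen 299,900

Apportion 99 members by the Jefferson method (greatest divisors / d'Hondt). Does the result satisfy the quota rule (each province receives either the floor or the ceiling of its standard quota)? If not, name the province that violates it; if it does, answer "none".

Dorne

Standard quotas: Arden 9.520, Brisco 8.159, Carrow 6.794, Dorne 58.541, Eskel 4.136, Farrow 6.916, Galen 4.934.
Jefferson allocation: Arden 9, Brisco 8, Carrow 6, Dorne 60, Eskel 4, Farrow 7, Galen 5.
Dorne has quota 58.541 (lower 58, upper 59) but receives 60 — outside the quota interval.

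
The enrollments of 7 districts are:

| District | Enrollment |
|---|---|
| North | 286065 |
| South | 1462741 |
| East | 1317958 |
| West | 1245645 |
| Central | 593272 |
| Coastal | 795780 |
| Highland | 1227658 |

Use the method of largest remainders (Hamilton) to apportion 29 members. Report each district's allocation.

Standard divisor: 6929119 ÷ 29 ≈ 238935.138.
Standard quotas: North 1.1972, South 6.1219, East 5.5160, West 5.2133, Central 2.4830, Coastal 3.3305, Highland 5.1380.
Lower quotas: North 1, South 6, East 5, West 5, Central 2, Coastal 3, Highland 5 (sum 27, leaving 2 seats).
Remainders in descending order: East 0.5160, Central 0.4830, Coastal 0.3305, West 0.2133, North 0.1972, Highland 0.1380, South 0.1219.
Largest remainders: East, Central receive the extra seats.

North 1; South 6; East 6; West 5; Central 3; Coastal 3; Highland 5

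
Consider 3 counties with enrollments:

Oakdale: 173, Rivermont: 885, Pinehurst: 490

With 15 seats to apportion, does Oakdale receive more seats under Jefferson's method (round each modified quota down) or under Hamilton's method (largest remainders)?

Hamilton

Jefferson: Oakdale 1, Rivermont 9, Pinehurst 5.
Hamilton: Oakdale 2, Rivermont 8, Pinehurst 5.
Oakdale gets 1 under Jefferson and 2 under Hamilton.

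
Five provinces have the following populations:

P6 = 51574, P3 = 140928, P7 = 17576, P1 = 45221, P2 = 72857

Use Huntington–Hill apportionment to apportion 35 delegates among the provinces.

With divisor 9571: modified quotas P6 5.389, P3 14.724, P7 1.836, P1 4.725, P2 7.612.
Geometric-mean thresholds: P6 √(5·6)=5.477, P3 √(14·15)=14.491, P7 √(1·2)=1.414, P1 √(4·5)=4.472, P2 √(7·8)=7.483.
Each quota rounded against its threshold gives P6 5, P3 15, P7 2, P1 5, P2 8 (total 35).

P6 5, P3 15, P7 2, P1 5, P2 8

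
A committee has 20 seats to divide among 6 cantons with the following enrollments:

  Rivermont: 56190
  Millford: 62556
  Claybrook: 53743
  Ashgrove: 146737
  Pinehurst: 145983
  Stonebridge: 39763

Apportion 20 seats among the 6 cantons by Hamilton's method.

Total 504972; standard divisor 504972/20 ≈ 25248.6.
Standard quotas: Rivermont 2.2255, Millford 2.4776, Claybrook 2.1286, Ashgrove 5.8117, Pinehurst 5.7818, Stonebridge 1.5749.
Lower quotas: Rivermont 2, Millford 2, Claybrook 2, Ashgrove 5, Pinehurst 5, Stonebridge 1 (sum 17, leaving 3 seats).
Remainders in descending order: Ashgrove 0.8117, Pinehurst 0.7818, Stonebridge 0.5749, Millford 0.4776, Rivermont 0.2255, Claybrook 0.1286.
The surplus seats go to Ashgrove, Pinehurst, Stonebridge.

Rivermont=2, Millford=2, Claybrook=2, Ashgrove=6, Pinehurst=6, Stonebridge=2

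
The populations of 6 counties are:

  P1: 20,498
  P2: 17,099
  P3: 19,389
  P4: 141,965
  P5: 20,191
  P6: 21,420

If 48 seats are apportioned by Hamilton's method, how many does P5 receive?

Standard divisor: 240562 ÷ 48 ≈ 5011.708.
Standard quotas: P1 4.0900, P2 3.4118, P3 3.8687, P4 28.3267, P5 4.0288, P6 4.2740.
Lower quotas: P1 4, P2 3, P3 3, P4 28, P5 4, P6 4 (sum 46, leaving 2 seats).
Remainders in descending order: P3 0.8687, P2 0.4118, P4 0.3267, P6 0.2740, P1 0.0900, P5 0.0288.
Largest remainders: P3, P2 receive the extra seats.
P5 receives 4.

4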